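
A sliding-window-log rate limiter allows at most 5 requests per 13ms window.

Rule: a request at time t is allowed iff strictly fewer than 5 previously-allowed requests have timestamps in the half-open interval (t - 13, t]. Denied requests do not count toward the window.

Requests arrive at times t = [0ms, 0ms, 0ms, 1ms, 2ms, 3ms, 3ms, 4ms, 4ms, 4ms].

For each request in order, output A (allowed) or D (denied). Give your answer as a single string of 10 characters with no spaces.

Tracking allowed requests in the window:
  req#1 t=0ms: ALLOW
  req#2 t=0ms: ALLOW
  req#3 t=0ms: ALLOW
  req#4 t=1ms: ALLOW
  req#5 t=2ms: ALLOW
  req#6 t=3ms: DENY
  req#7 t=3ms: DENY
  req#8 t=4ms: DENY
  req#9 t=4ms: DENY
  req#10 t=4ms: DENY

Answer: AAAAADDDDD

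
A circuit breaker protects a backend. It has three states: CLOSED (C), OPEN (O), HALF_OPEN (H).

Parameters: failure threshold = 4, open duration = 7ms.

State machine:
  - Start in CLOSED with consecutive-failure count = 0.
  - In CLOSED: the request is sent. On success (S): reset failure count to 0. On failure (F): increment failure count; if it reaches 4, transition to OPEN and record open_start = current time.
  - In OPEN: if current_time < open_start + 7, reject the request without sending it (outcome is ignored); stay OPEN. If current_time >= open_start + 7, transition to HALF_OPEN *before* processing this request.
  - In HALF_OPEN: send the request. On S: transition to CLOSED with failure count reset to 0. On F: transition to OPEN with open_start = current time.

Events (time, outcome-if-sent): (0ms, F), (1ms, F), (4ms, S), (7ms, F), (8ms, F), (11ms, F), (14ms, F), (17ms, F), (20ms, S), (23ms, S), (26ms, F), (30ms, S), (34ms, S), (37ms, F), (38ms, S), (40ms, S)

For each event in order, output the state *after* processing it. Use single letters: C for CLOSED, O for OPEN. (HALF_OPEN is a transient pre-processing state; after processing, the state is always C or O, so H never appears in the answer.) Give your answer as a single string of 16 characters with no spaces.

State after each event:
  event#1 t=0ms outcome=F: state=CLOSED
  event#2 t=1ms outcome=F: state=CLOSED
  event#3 t=4ms outcome=S: state=CLOSED
  event#4 t=7ms outcome=F: state=CLOSED
  event#5 t=8ms outcome=F: state=CLOSED
  event#6 t=11ms outcome=F: state=CLOSED
  event#7 t=14ms outcome=F: state=OPEN
  event#8 t=17ms outcome=F: state=OPEN
  event#9 t=20ms outcome=S: state=OPEN
  event#10 t=23ms outcome=S: state=CLOSED
  event#11 t=26ms outcome=F: state=CLOSED
  event#12 t=30ms outcome=S: state=CLOSED
  event#13 t=34ms outcome=S: state=CLOSED
  event#14 t=37ms outcome=F: state=CLOSED
  event#15 t=38ms outcome=S: state=CLOSED
  event#16 t=40ms outcome=S: state=CLOSED

Answer: CCCCCCOOOCCCCCCC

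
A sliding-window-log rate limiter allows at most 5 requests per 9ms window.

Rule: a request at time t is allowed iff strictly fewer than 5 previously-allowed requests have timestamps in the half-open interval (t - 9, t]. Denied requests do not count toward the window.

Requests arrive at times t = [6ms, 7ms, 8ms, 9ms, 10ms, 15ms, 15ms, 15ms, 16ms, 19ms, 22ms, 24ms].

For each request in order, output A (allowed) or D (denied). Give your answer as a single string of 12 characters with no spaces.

Answer: AAAAAADDAAAA

Derivation:
Tracking allowed requests in the window:
  req#1 t=6ms: ALLOW
  req#2 t=7ms: ALLOW
  req#3 t=8ms: ALLOW
  req#4 t=9ms: ALLOW
  req#5 t=10ms: ALLOW
  req#6 t=15ms: ALLOW
  req#7 t=15ms: DENY
  req#8 t=15ms: DENY
  req#9 t=16ms: ALLOW
  req#10 t=19ms: ALLOW
  req#11 t=22ms: ALLOW
  req#12 t=24ms: ALLOW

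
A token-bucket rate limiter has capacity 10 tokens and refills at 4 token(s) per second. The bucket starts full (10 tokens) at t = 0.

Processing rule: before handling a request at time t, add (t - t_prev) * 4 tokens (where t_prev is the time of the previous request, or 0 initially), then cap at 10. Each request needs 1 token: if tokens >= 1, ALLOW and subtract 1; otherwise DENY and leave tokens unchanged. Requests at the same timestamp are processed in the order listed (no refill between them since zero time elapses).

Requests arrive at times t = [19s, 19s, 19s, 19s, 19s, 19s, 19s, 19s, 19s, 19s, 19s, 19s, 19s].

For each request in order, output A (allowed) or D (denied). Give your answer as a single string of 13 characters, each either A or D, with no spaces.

Simulating step by step:
  req#1 t=19s: ALLOW
  req#2 t=19s: ALLOW
  req#3 t=19s: ALLOW
  req#4 t=19s: ALLOW
  req#5 t=19s: ALLOW
  req#6 t=19s: ALLOW
  req#7 t=19s: ALLOW
  req#8 t=19s: ALLOW
  req#9 t=19s: ALLOW
  req#10 t=19s: ALLOW
  req#11 t=19s: DENY
  req#12 t=19s: DENY
  req#13 t=19s: DENY

Answer: AAAAAAAAAADDD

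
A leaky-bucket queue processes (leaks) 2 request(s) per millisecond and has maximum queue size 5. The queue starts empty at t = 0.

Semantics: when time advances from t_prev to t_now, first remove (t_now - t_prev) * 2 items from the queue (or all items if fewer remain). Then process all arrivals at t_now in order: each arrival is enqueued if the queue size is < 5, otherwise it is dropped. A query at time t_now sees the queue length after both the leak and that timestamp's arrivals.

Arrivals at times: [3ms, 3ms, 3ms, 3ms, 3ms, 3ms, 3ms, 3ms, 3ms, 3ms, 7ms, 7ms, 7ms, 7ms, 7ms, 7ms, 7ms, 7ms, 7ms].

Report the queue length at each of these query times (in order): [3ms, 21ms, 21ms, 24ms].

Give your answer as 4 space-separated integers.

Queue lengths at query times:
  query t=3ms: backlog = 5
  query t=21ms: backlog = 0
  query t=21ms: backlog = 0
  query t=24ms: backlog = 0

Answer: 5 0 0 0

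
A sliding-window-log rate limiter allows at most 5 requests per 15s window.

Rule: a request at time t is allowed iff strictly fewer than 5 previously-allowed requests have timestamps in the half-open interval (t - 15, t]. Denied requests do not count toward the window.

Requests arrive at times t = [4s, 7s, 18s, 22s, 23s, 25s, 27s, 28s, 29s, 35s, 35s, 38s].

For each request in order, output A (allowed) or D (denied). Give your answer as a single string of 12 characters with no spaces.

Answer: AAAAAAADDADA

Derivation:
Tracking allowed requests in the window:
  req#1 t=4s: ALLOW
  req#2 t=7s: ALLOW
  req#3 t=18s: ALLOW
  req#4 t=22s: ALLOW
  req#5 t=23s: ALLOW
  req#6 t=25s: ALLOW
  req#7 t=27s: ALLOW
  req#8 t=28s: DENY
  req#9 t=29s: DENY
  req#10 t=35s: ALLOW
  req#11 t=35s: DENY
  req#12 t=38s: ALLOW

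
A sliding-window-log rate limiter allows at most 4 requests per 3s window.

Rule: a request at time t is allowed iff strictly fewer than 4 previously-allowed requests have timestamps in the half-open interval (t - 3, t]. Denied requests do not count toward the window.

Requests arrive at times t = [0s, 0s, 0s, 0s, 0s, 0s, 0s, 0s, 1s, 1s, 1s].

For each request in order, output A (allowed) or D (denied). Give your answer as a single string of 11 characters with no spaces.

Tracking allowed requests in the window:
  req#1 t=0s: ALLOW
  req#2 t=0s: ALLOW
  req#3 t=0s: ALLOW
  req#4 t=0s: ALLOW
  req#5 t=0s: DENY
  req#6 t=0s: DENY
  req#7 t=0s: DENY
  req#8 t=0s: DENY
  req#9 t=1s: DENY
  req#10 t=1s: DENY
  req#11 t=1s: DENY

Answer: AAAADDDDDDD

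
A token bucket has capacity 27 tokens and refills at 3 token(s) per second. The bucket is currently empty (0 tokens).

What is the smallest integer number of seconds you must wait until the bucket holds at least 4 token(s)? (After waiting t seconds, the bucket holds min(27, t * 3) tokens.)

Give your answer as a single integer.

Need t * 3 >= 4, so t >= 4/3.
Smallest integer t = ceil(4/3) = 2.

Answer: 2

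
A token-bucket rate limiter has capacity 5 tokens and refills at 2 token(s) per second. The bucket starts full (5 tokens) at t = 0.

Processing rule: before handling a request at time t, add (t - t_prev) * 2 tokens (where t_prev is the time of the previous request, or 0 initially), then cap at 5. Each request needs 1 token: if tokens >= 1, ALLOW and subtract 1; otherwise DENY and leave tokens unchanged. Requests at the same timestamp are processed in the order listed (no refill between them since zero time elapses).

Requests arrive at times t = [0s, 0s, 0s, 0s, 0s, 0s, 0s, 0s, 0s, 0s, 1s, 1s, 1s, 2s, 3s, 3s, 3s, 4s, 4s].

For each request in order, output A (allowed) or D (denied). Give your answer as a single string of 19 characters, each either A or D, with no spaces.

Simulating step by step:
  req#1 t=0s: ALLOW
  req#2 t=0s: ALLOW
  req#3 t=0s: ALLOW
  req#4 t=0s: ALLOW
  req#5 t=0s: ALLOW
  req#6 t=0s: DENY
  req#7 t=0s: DENY
  req#8 t=0s: DENY
  req#9 t=0s: DENY
  req#10 t=0s: DENY
  req#11 t=1s: ALLOW
  req#12 t=1s: ALLOW
  req#13 t=1s: DENY
  req#14 t=2s: ALLOW
  req#15 t=3s: ALLOW
  req#16 t=3s: ALLOW
  req#17 t=3s: ALLOW
  req#18 t=4s: ALLOW
  req#19 t=4s: ALLOW

Answer: AAAAADDDDDAADAAAAAA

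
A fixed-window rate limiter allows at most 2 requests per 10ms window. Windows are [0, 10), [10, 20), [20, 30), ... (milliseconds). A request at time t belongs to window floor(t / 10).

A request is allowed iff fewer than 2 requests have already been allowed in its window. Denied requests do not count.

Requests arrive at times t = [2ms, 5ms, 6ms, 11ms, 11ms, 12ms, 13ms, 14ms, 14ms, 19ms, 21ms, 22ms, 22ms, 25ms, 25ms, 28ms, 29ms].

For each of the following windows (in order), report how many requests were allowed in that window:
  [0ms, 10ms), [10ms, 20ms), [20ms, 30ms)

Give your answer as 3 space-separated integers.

Processing requests:
  req#1 t=2ms (window 0): ALLOW
  req#2 t=5ms (window 0): ALLOW
  req#3 t=6ms (window 0): DENY
  req#4 t=11ms (window 1): ALLOW
  req#5 t=11ms (window 1): ALLOW
  req#6 t=12ms (window 1): DENY
  req#7 t=13ms (window 1): DENY
  req#8 t=14ms (window 1): DENY
  req#9 t=14ms (window 1): DENY
  req#10 t=19ms (window 1): DENY
  req#11 t=21ms (window 2): ALLOW
  req#12 t=22ms (window 2): ALLOW
  req#13 t=22ms (window 2): DENY
  req#14 t=25ms (window 2): DENY
  req#15 t=25ms (window 2): DENY
  req#16 t=28ms (window 2): DENY
  req#17 t=29ms (window 2): DENY

Allowed counts by window: 2 2 2

Answer: 2 2 2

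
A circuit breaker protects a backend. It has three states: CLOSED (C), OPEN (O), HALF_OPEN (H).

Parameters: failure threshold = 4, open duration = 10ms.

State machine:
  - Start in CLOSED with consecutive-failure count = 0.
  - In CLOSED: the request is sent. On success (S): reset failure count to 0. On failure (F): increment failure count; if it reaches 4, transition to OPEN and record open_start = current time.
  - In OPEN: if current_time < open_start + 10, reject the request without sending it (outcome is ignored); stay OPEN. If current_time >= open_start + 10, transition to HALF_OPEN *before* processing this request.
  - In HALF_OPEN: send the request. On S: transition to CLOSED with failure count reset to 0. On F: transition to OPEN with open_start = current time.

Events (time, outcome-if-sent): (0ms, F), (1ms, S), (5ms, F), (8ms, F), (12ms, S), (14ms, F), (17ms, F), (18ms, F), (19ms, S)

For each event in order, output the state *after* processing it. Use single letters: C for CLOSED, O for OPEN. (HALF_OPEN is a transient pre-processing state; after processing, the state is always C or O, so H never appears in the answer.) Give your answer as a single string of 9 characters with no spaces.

State after each event:
  event#1 t=0ms outcome=F: state=CLOSED
  event#2 t=1ms outcome=S: state=CLOSED
  event#3 t=5ms outcome=F: state=CLOSED
  event#4 t=8ms outcome=F: state=CLOSED
  event#5 t=12ms outcome=S: state=CLOSED
  event#6 t=14ms outcome=F: state=CLOSED
  event#7 t=17ms outcome=F: state=CLOSED
  event#8 t=18ms outcome=F: state=CLOSED
  event#9 t=19ms outcome=S: state=CLOSED

Answer: CCCCCCCCC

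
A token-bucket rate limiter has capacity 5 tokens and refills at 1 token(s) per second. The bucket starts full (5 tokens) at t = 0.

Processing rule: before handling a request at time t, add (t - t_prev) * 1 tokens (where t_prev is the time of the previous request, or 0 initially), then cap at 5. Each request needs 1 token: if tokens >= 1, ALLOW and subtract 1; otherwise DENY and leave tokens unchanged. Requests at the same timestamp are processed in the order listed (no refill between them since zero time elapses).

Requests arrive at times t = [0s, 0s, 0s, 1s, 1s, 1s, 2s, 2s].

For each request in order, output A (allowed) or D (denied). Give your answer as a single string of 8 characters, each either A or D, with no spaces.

Answer: AAAAAAAD

Derivation:
Simulating step by step:
  req#1 t=0s: ALLOW
  req#2 t=0s: ALLOW
  req#3 t=0s: ALLOW
  req#4 t=1s: ALLOW
  req#5 t=1s: ALLOW
  req#6 t=1s: ALLOW
  req#7 t=2s: ALLOW
  req#8 t=2s: DENY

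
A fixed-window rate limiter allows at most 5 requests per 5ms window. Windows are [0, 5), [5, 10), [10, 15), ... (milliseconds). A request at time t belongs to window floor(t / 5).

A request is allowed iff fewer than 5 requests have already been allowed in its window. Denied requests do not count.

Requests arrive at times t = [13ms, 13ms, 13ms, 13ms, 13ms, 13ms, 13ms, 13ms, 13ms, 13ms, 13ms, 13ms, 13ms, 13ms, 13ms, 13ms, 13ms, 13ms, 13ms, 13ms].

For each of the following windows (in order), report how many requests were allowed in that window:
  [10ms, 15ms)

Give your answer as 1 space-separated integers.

Answer: 5

Derivation:
Processing requests:
  req#1 t=13ms (window 2): ALLOW
  req#2 t=13ms (window 2): ALLOW
  req#3 t=13ms (window 2): ALLOW
  req#4 t=13ms (window 2): ALLOW
  req#5 t=13ms (window 2): ALLOW
  req#6 t=13ms (window 2): DENY
  req#7 t=13ms (window 2): DENY
  req#8 t=13ms (window 2): DENY
  req#9 t=13ms (window 2): DENY
  req#10 t=13ms (window 2): DENY
  req#11 t=13ms (window 2): DENY
  req#12 t=13ms (window 2): DENY
  req#13 t=13ms (window 2): DENY
  req#14 t=13ms (window 2): DENY
  req#15 t=13ms (window 2): DENY
  req#16 t=13ms (window 2): DENY
  req#17 t=13ms (window 2): DENY
  req#18 t=13ms (window 2): DENY
  req#19 t=13ms (window 2): DENY
  req#20 t=13ms (window 2): DENY

Allowed counts by window: 5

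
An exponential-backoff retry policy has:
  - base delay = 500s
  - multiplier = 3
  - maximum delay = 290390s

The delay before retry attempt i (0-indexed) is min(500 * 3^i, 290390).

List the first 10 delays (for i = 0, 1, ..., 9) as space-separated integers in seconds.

Answer: 500 1500 4500 13500 40500 121500 290390 290390 290390 290390

Derivation:
Computing each delay:
  i=0: min(500*3^0, 290390) = 500
  i=1: min(500*3^1, 290390) = 1500
  i=2: min(500*3^2, 290390) = 4500
  i=3: min(500*3^3, 290390) = 13500
  i=4: min(500*3^4, 290390) = 40500
  i=5: min(500*3^5, 290390) = 121500
  i=6: min(500*3^6, 290390) = 290390
  i=7: min(500*3^7, 290390) = 290390
  i=8: min(500*3^8, 290390) = 290390
  i=9: min(500*3^9, 290390) = 290390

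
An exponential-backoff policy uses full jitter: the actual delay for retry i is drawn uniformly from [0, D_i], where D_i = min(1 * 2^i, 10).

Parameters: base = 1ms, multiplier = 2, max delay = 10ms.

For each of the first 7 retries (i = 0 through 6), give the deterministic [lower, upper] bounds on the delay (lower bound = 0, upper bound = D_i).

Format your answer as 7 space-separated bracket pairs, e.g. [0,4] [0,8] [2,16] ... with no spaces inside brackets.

Answer: [0,1] [0,2] [0,4] [0,8] [0,10] [0,10] [0,10]

Derivation:
Computing bounds per retry:
  i=0: D_i=min(1*2^0,10)=1, bounds=[0,1]
  i=1: D_i=min(1*2^1,10)=2, bounds=[0,2]
  i=2: D_i=min(1*2^2,10)=4, bounds=[0,4]
  i=3: D_i=min(1*2^3,10)=8, bounds=[0,8]
  i=4: D_i=min(1*2^4,10)=10, bounds=[0,10]
  i=5: D_i=min(1*2^5,10)=10, bounds=[0,10]
  i=6: D_i=min(1*2^6,10)=10, bounds=[0,10]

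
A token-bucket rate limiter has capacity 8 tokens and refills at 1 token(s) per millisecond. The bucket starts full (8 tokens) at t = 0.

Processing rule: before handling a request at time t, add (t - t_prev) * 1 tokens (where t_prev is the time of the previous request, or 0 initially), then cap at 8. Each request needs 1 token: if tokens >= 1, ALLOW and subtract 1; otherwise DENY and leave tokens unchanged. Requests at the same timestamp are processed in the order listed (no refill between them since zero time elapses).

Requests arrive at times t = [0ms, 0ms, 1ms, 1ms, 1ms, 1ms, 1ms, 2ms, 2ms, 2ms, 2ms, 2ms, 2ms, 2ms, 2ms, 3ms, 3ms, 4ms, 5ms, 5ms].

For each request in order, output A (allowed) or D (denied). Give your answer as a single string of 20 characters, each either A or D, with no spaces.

Simulating step by step:
  req#1 t=0ms: ALLOW
  req#2 t=0ms: ALLOW
  req#3 t=1ms: ALLOW
  req#4 t=1ms: ALLOW
  req#5 t=1ms: ALLOW
  req#6 t=1ms: ALLOW
  req#7 t=1ms: ALLOW
  req#8 t=2ms: ALLOW
  req#9 t=2ms: ALLOW
  req#10 t=2ms: ALLOW
  req#11 t=2ms: DENY
  req#12 t=2ms: DENY
  req#13 t=2ms: DENY
  req#14 t=2ms: DENY
  req#15 t=2ms: DENY
  req#16 t=3ms: ALLOW
  req#17 t=3ms: DENY
  req#18 t=4ms: ALLOW
  req#19 t=5ms: ALLOW
  req#20 t=5ms: DENY

Answer: AAAAAAAAAADDDDDADAAD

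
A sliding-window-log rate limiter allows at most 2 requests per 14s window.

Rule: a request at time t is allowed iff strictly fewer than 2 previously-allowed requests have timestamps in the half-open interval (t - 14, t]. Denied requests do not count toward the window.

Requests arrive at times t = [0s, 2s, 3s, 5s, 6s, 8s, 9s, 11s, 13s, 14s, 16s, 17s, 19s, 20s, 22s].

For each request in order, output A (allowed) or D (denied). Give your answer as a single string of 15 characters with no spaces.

Tracking allowed requests in the window:
  req#1 t=0s: ALLOW
  req#2 t=2s: ALLOW
  req#3 t=3s: DENY
  req#4 t=5s: DENY
  req#5 t=6s: DENY
  req#6 t=8s: DENY
  req#7 t=9s: DENY
  req#8 t=11s: DENY
  req#9 t=13s: DENY
  req#10 t=14s: ALLOW
  req#11 t=16s: ALLOW
  req#12 t=17s: DENY
  req#13 t=19s: DENY
  req#14 t=20s: DENY
  req#15 t=22s: DENY

Answer: AADDDDDDDAADDDD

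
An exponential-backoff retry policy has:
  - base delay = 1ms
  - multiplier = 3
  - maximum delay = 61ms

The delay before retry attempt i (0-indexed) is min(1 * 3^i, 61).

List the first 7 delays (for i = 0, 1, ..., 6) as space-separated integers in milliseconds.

Answer: 1 3 9 27 61 61 61

Derivation:
Computing each delay:
  i=0: min(1*3^0, 61) = 1
  i=1: min(1*3^1, 61) = 3
  i=2: min(1*3^2, 61) = 9
  i=3: min(1*3^3, 61) = 27
  i=4: min(1*3^4, 61) = 61
  i=5: min(1*3^5, 61) = 61
  i=6: min(1*3^6, 61) = 61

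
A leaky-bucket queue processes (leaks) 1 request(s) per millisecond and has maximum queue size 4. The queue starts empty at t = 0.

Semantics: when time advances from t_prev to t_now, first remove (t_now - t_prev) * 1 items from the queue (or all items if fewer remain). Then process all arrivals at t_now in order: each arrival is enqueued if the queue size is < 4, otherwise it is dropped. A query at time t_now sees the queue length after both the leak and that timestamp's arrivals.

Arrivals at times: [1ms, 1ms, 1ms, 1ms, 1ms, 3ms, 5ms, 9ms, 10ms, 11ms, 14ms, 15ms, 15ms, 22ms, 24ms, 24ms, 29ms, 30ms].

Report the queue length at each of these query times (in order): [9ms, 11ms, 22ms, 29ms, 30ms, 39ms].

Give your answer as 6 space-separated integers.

Queue lengths at query times:
  query t=9ms: backlog = 1
  query t=11ms: backlog = 1
  query t=22ms: backlog = 1
  query t=29ms: backlog = 1
  query t=30ms: backlog = 1
  query t=39ms: backlog = 0

Answer: 1 1 1 1 1 0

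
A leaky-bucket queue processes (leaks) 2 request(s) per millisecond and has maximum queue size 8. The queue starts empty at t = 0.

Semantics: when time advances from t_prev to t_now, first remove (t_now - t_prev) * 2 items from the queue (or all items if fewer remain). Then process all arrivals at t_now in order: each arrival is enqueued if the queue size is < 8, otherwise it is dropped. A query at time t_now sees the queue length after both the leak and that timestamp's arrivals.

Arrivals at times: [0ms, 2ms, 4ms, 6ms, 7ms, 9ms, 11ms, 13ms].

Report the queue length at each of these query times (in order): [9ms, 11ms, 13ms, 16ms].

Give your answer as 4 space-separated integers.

Queue lengths at query times:
  query t=9ms: backlog = 1
  query t=11ms: backlog = 1
  query t=13ms: backlog = 1
  query t=16ms: backlog = 0

Answer: 1 1 1 0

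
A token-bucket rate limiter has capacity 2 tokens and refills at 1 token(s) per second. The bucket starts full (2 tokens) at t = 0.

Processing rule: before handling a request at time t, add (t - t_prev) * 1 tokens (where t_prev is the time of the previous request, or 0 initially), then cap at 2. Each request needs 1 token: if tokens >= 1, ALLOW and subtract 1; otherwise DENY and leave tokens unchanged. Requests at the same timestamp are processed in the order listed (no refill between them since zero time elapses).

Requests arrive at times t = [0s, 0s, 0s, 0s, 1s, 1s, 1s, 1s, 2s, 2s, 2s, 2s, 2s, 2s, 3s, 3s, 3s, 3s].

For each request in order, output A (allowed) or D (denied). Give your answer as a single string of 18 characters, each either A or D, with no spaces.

Simulating step by step:
  req#1 t=0s: ALLOW
  req#2 t=0s: ALLOW
  req#3 t=0s: DENY
  req#4 t=0s: DENY
  req#5 t=1s: ALLOW
  req#6 t=1s: DENY
  req#7 t=1s: DENY
  req#8 t=1s: DENY
  req#9 t=2s: ALLOW
  req#10 t=2s: DENY
  req#11 t=2s: DENY
  req#12 t=2s: DENY
  req#13 t=2s: DENY
  req#14 t=2s: DENY
  req#15 t=3s: ALLOW
  req#16 t=3s: DENY
  req#17 t=3s: DENY
  req#18 t=3s: DENY

Answer: AADDADDDADDDDDADDD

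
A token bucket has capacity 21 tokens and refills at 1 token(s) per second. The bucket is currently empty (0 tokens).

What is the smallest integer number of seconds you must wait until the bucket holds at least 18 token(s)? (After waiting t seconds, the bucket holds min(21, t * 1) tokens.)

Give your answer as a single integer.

Answer: 18

Derivation:
Need t * 1 >= 18, so t >= 18/1.
Smallest integer t = ceil(18/1) = 18.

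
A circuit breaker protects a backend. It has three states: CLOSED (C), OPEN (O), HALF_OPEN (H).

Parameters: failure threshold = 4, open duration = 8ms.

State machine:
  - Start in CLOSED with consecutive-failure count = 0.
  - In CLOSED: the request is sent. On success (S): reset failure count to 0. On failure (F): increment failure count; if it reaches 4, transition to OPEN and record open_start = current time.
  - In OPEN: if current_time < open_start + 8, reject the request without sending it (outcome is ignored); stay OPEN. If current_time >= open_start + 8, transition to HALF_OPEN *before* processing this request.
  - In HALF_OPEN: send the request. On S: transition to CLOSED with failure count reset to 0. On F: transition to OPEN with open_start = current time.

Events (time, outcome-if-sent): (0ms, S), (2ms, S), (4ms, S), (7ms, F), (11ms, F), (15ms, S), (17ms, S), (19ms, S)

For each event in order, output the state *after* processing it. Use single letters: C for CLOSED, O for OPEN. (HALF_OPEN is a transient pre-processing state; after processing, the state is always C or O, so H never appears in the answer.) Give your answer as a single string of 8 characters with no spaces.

Answer: CCCCCCCC

Derivation:
State after each event:
  event#1 t=0ms outcome=S: state=CLOSED
  event#2 t=2ms outcome=S: state=CLOSED
  event#3 t=4ms outcome=S: state=CLOSED
  event#4 t=7ms outcome=F: state=CLOSED
  event#5 t=11ms outcome=F: state=CLOSED
  event#6 t=15ms outcome=S: state=CLOSED
  event#7 t=17ms outcome=S: state=CLOSED
  event#8 t=19ms outcome=S: state=CLOSED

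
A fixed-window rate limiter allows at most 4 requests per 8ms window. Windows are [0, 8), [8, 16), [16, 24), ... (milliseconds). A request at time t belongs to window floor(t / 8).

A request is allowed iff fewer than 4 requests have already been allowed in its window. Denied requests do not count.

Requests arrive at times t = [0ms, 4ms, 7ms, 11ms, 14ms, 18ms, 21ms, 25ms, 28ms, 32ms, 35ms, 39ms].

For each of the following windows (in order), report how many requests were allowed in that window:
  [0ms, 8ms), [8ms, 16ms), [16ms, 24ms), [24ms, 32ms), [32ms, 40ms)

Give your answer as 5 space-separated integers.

Processing requests:
  req#1 t=0ms (window 0): ALLOW
  req#2 t=4ms (window 0): ALLOW
  req#3 t=7ms (window 0): ALLOW
  req#4 t=11ms (window 1): ALLOW
  req#5 t=14ms (window 1): ALLOW
  req#6 t=18ms (window 2): ALLOW
  req#7 t=21ms (window 2): ALLOW
  req#8 t=25ms (window 3): ALLOW
  req#9 t=28ms (window 3): ALLOW
  req#10 t=32ms (window 4): ALLOW
  req#11 t=35ms (window 4): ALLOW
  req#12 t=39ms (window 4): ALLOW

Allowed counts by window: 3 2 2 2 3

Answer: 3 2 2 2 3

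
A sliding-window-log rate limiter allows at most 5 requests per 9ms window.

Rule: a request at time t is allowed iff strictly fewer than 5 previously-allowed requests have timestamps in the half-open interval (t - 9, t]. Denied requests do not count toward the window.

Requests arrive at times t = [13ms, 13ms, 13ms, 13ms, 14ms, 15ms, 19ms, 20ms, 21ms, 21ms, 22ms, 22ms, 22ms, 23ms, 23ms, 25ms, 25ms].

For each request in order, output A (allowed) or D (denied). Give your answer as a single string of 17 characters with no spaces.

Answer: AAAAADDDDDAAAAADD

Derivation:
Tracking allowed requests in the window:
  req#1 t=13ms: ALLOW
  req#2 t=13ms: ALLOW
  req#3 t=13ms: ALLOW
  req#4 t=13ms: ALLOW
  req#5 t=14ms: ALLOW
  req#6 t=15ms: DENY
  req#7 t=19ms: DENY
  req#8 t=20ms: DENY
  req#9 t=21ms: DENY
  req#10 t=21ms: DENY
  req#11 t=22ms: ALLOW
  req#12 t=22ms: ALLOW
  req#13 t=22ms: ALLOW
  req#14 t=23ms: ALLOW
  req#15 t=23ms: ALLOW
  req#16 t=25ms: DENY
  req#17 t=25ms: DENY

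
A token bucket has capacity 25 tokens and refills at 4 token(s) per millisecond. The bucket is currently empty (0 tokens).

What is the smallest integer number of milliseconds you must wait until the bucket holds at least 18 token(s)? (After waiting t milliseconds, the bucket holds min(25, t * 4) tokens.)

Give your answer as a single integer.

Need t * 4 >= 18, so t >= 18/4.
Smallest integer t = ceil(18/4) = 5.

Answer: 5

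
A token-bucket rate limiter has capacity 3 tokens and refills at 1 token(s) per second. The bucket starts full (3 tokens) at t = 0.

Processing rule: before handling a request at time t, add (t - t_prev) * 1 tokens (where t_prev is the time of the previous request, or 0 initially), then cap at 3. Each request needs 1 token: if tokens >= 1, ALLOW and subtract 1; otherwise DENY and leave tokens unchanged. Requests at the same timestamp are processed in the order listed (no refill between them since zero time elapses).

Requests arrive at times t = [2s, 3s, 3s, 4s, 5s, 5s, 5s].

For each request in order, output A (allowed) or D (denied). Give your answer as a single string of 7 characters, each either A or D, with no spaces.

Answer: AAAAAAD

Derivation:
Simulating step by step:
  req#1 t=2s: ALLOW
  req#2 t=3s: ALLOW
  req#3 t=3s: ALLOW
  req#4 t=4s: ALLOW
  req#5 t=5s: ALLOW
  req#6 t=5s: ALLOW
  req#7 t=5s: DENY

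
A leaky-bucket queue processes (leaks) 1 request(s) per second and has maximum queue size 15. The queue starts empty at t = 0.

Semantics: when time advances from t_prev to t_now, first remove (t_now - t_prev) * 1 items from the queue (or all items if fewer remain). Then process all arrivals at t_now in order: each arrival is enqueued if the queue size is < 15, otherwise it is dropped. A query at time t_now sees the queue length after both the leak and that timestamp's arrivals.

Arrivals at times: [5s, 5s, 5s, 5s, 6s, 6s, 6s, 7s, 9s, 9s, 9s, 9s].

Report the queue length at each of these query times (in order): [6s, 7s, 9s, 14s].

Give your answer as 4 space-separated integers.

Answer: 6 6 8 3

Derivation:
Queue lengths at query times:
  query t=6s: backlog = 6
  query t=7s: backlog = 6
  query t=9s: backlog = 8
  query t=14s: backlog = 3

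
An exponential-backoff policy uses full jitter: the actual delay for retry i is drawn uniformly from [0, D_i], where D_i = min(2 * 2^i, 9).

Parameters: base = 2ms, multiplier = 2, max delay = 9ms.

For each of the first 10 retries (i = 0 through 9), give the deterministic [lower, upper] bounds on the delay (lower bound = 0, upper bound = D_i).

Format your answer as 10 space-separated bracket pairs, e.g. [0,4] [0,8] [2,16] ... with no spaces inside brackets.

Computing bounds per retry:
  i=0: D_i=min(2*2^0,9)=2, bounds=[0,2]
  i=1: D_i=min(2*2^1,9)=4, bounds=[0,4]
  i=2: D_i=min(2*2^2,9)=8, bounds=[0,8]
  i=3: D_i=min(2*2^3,9)=9, bounds=[0,9]
  i=4: D_i=min(2*2^4,9)=9, bounds=[0,9]
  i=5: D_i=min(2*2^5,9)=9, bounds=[0,9]
  i=6: D_i=min(2*2^6,9)=9, bounds=[0,9]
  i=7: D_i=min(2*2^7,9)=9, bounds=[0,9]
  i=8: D_i=min(2*2^8,9)=9, bounds=[0,9]
  i=9: D_i=min(2*2^9,9)=9, bounds=[0,9]

Answer: [0,2] [0,4] [0,8] [0,9] [0,9] [0,9] [0,9] [0,9] [0,9] [0,9]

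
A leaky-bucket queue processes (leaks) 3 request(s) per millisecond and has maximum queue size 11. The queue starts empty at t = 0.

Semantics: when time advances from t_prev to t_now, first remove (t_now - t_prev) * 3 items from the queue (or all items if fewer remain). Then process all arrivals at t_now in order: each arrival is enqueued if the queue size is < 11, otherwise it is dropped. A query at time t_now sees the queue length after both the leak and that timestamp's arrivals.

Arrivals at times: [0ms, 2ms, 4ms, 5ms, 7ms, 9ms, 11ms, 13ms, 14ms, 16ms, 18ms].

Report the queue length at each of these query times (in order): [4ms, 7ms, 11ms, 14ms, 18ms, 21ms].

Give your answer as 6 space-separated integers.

Answer: 1 1 1 1 1 0

Derivation:
Queue lengths at query times:
  query t=4ms: backlog = 1
  query t=7ms: backlog = 1
  query t=11ms: backlog = 1
  query t=14ms: backlog = 1
  query t=18ms: backlog = 1
  query t=21ms: backlog = 0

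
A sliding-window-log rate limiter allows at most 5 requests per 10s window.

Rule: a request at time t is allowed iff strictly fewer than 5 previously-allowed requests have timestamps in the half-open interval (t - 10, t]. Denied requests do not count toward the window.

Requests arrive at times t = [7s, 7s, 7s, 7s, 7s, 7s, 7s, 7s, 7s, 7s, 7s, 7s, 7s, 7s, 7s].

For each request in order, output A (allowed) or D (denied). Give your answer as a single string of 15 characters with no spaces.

Answer: AAAAADDDDDDDDDD

Derivation:
Tracking allowed requests in the window:
  req#1 t=7s: ALLOW
  req#2 t=7s: ALLOW
  req#3 t=7s: ALLOW
  req#4 t=7s: ALLOW
  req#5 t=7s: ALLOW
  req#6 t=7s: DENY
  req#7 t=7s: DENY
  req#8 t=7s: DENY
  req#9 t=7s: DENY
  req#10 t=7s: DENY
  req#11 t=7s: DENY
  req#12 t=7s: DENY
  req#13 t=7s: DENY
  req#14 t=7s: DENY
  req#15 t=7s: DENY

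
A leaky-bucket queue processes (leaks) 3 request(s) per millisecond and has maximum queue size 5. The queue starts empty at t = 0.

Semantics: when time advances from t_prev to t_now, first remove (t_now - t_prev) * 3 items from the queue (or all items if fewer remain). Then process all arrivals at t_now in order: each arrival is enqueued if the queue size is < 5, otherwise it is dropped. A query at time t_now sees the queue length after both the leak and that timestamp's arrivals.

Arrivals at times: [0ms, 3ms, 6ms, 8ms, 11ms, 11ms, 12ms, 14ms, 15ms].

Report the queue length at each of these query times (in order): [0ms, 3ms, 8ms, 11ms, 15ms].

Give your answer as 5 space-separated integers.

Queue lengths at query times:
  query t=0ms: backlog = 1
  query t=3ms: backlog = 1
  query t=8ms: backlog = 1
  query t=11ms: backlog = 2
  query t=15ms: backlog = 1

Answer: 1 1 1 2 1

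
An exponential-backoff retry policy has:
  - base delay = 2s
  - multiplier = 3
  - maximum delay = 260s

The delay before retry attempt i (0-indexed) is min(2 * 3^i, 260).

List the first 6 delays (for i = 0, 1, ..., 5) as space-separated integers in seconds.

Computing each delay:
  i=0: min(2*3^0, 260) = 2
  i=1: min(2*3^1, 260) = 6
  i=2: min(2*3^2, 260) = 18
  i=3: min(2*3^3, 260) = 54
  i=4: min(2*3^4, 260) = 162
  i=5: min(2*3^5, 260) = 260

Answer: 2 6 18 54 162 260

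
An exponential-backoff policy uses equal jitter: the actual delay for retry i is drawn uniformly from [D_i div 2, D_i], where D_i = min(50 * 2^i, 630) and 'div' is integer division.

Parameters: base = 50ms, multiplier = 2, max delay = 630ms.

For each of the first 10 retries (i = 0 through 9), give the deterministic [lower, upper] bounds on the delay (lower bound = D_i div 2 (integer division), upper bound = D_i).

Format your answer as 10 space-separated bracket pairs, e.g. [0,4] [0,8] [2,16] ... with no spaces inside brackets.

Computing bounds per retry:
  i=0: D_i=min(50*2^0,630)=50, bounds=[25,50]
  i=1: D_i=min(50*2^1,630)=100, bounds=[50,100]
  i=2: D_i=min(50*2^2,630)=200, bounds=[100,200]
  i=3: D_i=min(50*2^3,630)=400, bounds=[200,400]
  i=4: D_i=min(50*2^4,630)=630, bounds=[315,630]
  i=5: D_i=min(50*2^5,630)=630, bounds=[315,630]
  i=6: D_i=min(50*2^6,630)=630, bounds=[315,630]
  i=7: D_i=min(50*2^7,630)=630, bounds=[315,630]
  i=8: D_i=min(50*2^8,630)=630, bounds=[315,630]
  i=9: D_i=min(50*2^9,630)=630, bounds=[315,630]

Answer: [25,50] [50,100] [100,200] [200,400] [315,630] [315,630] [315,630] [315,630] [315,630] [315,630]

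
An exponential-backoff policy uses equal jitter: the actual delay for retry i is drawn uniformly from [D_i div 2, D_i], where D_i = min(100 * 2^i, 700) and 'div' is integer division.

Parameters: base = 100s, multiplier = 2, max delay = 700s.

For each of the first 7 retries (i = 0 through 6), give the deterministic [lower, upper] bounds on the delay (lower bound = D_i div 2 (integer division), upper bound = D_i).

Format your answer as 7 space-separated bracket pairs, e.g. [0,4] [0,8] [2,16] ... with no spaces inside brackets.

Computing bounds per retry:
  i=0: D_i=min(100*2^0,700)=100, bounds=[50,100]
  i=1: D_i=min(100*2^1,700)=200, bounds=[100,200]
  i=2: D_i=min(100*2^2,700)=400, bounds=[200,400]
  i=3: D_i=min(100*2^3,700)=700, bounds=[350,700]
  i=4: D_i=min(100*2^4,700)=700, bounds=[350,700]
  i=5: D_i=min(100*2^5,700)=700, bounds=[350,700]
  i=6: D_i=min(100*2^6,700)=700, bounds=[350,700]

Answer: [50,100] [100,200] [200,400] [350,700] [350,700] [350,700] [350,700]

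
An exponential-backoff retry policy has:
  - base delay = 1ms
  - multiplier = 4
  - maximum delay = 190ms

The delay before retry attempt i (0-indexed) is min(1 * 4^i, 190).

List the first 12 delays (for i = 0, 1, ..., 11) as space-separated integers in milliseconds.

Answer: 1 4 16 64 190 190 190 190 190 190 190 190

Derivation:
Computing each delay:
  i=0: min(1*4^0, 190) = 1
  i=1: min(1*4^1, 190) = 4
  i=2: min(1*4^2, 190) = 16
  i=3: min(1*4^3, 190) = 64
  i=4: min(1*4^4, 190) = 190
  i=5: min(1*4^5, 190) = 190
  i=6: min(1*4^6, 190) = 190
  i=7: min(1*4^7, 190) = 190
  i=8: min(1*4^8, 190) = 190
  i=9: min(1*4^9, 190) = 190
  i=10: min(1*4^10, 190) = 190
  i=11: min(1*4^11, 190) = 190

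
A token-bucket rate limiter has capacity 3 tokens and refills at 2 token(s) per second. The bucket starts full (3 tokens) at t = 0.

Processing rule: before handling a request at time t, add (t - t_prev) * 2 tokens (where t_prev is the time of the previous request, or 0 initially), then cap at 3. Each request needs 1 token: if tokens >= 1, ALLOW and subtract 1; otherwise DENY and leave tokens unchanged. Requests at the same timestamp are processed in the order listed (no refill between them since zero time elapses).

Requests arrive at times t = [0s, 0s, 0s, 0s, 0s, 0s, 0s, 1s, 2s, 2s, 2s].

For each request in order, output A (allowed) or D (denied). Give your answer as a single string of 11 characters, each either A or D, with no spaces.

Answer: AAADDDDAAAA

Derivation:
Simulating step by step:
  req#1 t=0s: ALLOW
  req#2 t=0s: ALLOW
  req#3 t=0s: ALLOW
  req#4 t=0s: DENY
  req#5 t=0s: DENY
  req#6 t=0s: DENY
  req#7 t=0s: DENY
  req#8 t=1s: ALLOW
  req#9 t=2s: ALLOW
  req#10 t=2s: ALLOW
  req#11 t=2s: ALLOW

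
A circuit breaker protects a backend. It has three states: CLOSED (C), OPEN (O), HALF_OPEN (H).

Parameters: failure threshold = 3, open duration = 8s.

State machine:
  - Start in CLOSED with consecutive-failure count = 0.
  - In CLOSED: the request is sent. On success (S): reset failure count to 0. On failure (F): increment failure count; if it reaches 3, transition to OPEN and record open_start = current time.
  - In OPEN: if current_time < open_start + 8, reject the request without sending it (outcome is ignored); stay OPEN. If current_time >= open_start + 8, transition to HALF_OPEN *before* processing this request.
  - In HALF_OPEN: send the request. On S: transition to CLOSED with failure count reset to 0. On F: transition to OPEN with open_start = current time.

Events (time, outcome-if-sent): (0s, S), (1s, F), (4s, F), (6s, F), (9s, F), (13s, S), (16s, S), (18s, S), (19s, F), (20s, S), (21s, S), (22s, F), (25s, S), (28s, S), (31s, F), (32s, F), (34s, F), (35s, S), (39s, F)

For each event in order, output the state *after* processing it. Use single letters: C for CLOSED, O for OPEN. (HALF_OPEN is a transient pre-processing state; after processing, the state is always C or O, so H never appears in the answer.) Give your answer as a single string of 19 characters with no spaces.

Answer: CCCOOOCCCCCCCCCCOOO

Derivation:
State after each event:
  event#1 t=0s outcome=S: state=CLOSED
  event#2 t=1s outcome=F: state=CLOSED
  event#3 t=4s outcome=F: state=CLOSED
  event#4 t=6s outcome=F: state=OPEN
  event#5 t=9s outcome=F: state=OPEN
  event#6 t=13s outcome=S: state=OPEN
  event#7 t=16s outcome=S: state=CLOSED
  event#8 t=18s outcome=S: state=CLOSED
  event#9 t=19s outcome=F: state=CLOSED
  event#10 t=20s outcome=S: state=CLOSED
  event#11 t=21s outcome=S: state=CLOSED
  event#12 t=22s outcome=F: state=CLOSED
  event#13 t=25s outcome=S: state=CLOSED
  event#14 t=28s outcome=S: state=CLOSED
  event#15 t=31s outcome=F: state=CLOSED
  event#16 t=32s outcome=F: state=CLOSED
  event#17 t=34s outcome=F: state=OPEN
  event#18 t=35s outcome=S: state=OPEN
  event#19 t=39s outcome=F: state=OPEN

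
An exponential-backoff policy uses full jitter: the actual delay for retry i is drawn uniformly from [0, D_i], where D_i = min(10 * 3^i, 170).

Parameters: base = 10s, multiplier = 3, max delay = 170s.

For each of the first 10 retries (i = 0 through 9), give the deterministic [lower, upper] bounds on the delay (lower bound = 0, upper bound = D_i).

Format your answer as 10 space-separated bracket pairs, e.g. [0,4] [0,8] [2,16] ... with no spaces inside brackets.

Answer: [0,10] [0,30] [0,90] [0,170] [0,170] [0,170] [0,170] [0,170] [0,170] [0,170]

Derivation:
Computing bounds per retry:
  i=0: D_i=min(10*3^0,170)=10, bounds=[0,10]
  i=1: D_i=min(10*3^1,170)=30, bounds=[0,30]
  i=2: D_i=min(10*3^2,170)=90, bounds=[0,90]
  i=3: D_i=min(10*3^3,170)=170, bounds=[0,170]
  i=4: D_i=min(10*3^4,170)=170, bounds=[0,170]
  i=5: D_i=min(10*3^5,170)=170, bounds=[0,170]
  i=6: D_i=min(10*3^6,170)=170, bounds=[0,170]
  i=7: D_i=min(10*3^7,170)=170, bounds=[0,170]
  i=8: D_i=min(10*3^8,170)=170, bounds=[0,170]
  i=9: D_i=min(10*3^9,170)=170, bounds=[0,170]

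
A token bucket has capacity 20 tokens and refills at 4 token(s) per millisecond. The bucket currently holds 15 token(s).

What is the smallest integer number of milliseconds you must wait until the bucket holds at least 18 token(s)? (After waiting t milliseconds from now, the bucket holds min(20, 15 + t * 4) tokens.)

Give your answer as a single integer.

Answer: 1

Derivation:
Need 15 + t * 4 >= 18, so t >= 3/4.
Smallest integer t = ceil(3/4) = 1.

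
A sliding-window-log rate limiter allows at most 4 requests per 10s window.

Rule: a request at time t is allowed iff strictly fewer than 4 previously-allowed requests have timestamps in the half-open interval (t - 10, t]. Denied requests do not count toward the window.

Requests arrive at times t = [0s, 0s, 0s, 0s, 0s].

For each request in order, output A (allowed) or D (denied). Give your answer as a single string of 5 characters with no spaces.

Tracking allowed requests in the window:
  req#1 t=0s: ALLOW
  req#2 t=0s: ALLOW
  req#3 t=0s: ALLOW
  req#4 t=0s: ALLOW
  req#5 t=0s: DENY

Answer: AAAAD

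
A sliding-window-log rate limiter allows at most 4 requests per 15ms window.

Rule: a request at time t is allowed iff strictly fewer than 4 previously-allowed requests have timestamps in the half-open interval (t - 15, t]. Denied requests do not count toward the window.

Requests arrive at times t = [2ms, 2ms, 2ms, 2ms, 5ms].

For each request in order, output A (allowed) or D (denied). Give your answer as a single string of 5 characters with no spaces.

Tracking allowed requests in the window:
  req#1 t=2ms: ALLOW
  req#2 t=2ms: ALLOW
  req#3 t=2ms: ALLOW
  req#4 t=2ms: ALLOW
  req#5 t=5ms: DENY

Answer: AAAAD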